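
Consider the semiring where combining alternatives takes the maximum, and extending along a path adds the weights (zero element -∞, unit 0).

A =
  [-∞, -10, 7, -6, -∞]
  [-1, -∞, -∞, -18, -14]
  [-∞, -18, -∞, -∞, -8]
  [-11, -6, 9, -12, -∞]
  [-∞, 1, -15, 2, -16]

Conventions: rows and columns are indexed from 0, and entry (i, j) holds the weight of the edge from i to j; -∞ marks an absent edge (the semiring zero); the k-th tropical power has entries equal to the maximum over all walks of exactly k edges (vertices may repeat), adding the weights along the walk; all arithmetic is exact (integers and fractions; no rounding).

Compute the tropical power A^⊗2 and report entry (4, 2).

A^⊗2:
  [-11, -11, 3, -18, -1]
  [-29, -11, 6, -7, -30]
  [-19, -7, -23, -6, -24]
  [-7, -9, -3, -17, 1]
  [0, -4, 11, -10, -13]
Key observation: the optimum is the walk 4->3->2, with weight 2 + 9 = 11.
Optimal value attained by: walk 4->3->2.
Answer: (A^⊗2)[4][2] = 11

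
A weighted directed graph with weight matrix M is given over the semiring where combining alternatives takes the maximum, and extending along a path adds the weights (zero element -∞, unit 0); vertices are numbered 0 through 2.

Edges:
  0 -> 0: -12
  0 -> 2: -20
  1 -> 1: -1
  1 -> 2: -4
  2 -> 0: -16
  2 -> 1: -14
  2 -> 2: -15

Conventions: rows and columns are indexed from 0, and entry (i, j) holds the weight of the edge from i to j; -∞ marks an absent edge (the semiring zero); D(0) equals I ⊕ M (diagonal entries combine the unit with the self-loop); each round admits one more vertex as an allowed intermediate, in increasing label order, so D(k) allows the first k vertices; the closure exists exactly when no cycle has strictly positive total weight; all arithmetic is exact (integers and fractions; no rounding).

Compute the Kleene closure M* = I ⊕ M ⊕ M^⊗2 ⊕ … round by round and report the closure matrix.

D(0):
  [0, -∞, -20]
  [-∞, 0, -4]
  [-16, -14, 0]
D(1):
  [0, -∞, -20]
  [-∞, 0, -4]
  [-16, -14, 0]
D(2):
  [0, -∞, -20]
  [-∞, 0, -4]
  [-16, -14, 0]
D(3):
  [0, -34, -20]
  [-20, 0, -4]
  [-16, -14, 0]
Answer: M* = [[0, -34, -20], [-20, 0, -4], [-16, -14, 0]]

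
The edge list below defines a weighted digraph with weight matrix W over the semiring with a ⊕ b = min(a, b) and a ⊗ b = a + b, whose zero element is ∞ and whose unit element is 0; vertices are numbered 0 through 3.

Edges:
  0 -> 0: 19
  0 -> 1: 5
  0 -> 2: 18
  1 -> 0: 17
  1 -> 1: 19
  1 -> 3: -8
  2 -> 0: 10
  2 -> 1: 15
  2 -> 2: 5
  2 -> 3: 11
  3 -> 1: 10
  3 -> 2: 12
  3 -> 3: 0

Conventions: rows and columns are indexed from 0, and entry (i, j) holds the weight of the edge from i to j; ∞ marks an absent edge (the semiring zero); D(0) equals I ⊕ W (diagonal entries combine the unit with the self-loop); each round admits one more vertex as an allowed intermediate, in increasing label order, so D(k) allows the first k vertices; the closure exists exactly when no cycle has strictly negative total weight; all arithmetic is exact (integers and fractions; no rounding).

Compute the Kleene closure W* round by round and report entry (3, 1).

D(0):
  [0, 5, 18, ∞]
  [17, 0, ∞, -8]
  [10, 15, 0, 11]
  [∞, 10, 12, 0]
D(1):
  [0, 5, 18, ∞]
  [17, 0, 35, -8]
  [10, 15, 0, 11]
  [∞, 10, 12, 0]
D(2):
  [0, 5, 18, -3]
  [17, 0, 35, -8]
  [10, 15, 0, 7]
  [27, 10, 12, 0]
D(3):
  [0, 5, 18, -3]
  [17, 0, 35, -8]
  [10, 15, 0, 7]
  [22, 10, 12, 0]
D(4):
  [0, 5, 9, -3]
  [14, 0, 4, -8]
  [10, 15, 0, 7]
  [22, 10, 12, 0]
Answer: W*[3][1] = 10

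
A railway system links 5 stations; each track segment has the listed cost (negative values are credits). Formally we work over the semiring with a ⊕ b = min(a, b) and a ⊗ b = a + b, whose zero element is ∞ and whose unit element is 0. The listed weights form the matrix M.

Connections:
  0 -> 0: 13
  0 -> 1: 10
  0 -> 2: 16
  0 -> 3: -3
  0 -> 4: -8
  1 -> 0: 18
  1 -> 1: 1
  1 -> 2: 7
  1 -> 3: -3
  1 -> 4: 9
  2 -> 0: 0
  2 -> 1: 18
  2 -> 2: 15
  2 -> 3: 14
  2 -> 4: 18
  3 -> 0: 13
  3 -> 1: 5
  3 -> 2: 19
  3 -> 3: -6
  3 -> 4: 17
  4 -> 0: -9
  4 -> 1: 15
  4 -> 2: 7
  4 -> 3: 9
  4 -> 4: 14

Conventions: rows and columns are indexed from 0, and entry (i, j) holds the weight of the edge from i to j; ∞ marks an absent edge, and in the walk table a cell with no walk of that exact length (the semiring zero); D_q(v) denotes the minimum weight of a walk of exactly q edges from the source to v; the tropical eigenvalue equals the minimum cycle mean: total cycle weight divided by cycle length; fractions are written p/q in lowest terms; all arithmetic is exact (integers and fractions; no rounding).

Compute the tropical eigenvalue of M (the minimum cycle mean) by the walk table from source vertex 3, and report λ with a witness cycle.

q=0: [∞, ∞, ∞, 0, ∞]
q=1: [13, 5, 19, -6, 17]
q=2: [7, -1, 12, -12, 5]
q=3: [-4, -7, 6, -18, -1]
q=4: [-10, -13, 0, -24, -12]
q=5: [-21, -19, -6, -30, -18]
Optimal cycle mean attained by: cycle 0->4->0, total (-8) + (-9), length 2.
Answer: λ = -17/2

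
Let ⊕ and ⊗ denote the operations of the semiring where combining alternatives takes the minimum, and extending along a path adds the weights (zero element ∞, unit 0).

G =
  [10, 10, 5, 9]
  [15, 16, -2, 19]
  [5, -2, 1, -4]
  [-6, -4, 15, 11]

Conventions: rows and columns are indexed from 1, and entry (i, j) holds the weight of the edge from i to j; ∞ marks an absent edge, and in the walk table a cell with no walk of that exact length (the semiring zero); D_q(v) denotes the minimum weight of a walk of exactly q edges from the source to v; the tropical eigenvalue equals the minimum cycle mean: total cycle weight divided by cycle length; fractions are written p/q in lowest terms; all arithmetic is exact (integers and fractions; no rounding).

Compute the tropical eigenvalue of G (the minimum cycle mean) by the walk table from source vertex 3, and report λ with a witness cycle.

q=0: [∞, ∞, 0, ∞]
q=1: [5, -2, 1, -4]
q=2: [-10, -8, -4, -3]
q=3: [-9, -7, -10, -8]
q=4: [-14, -12, -9, -14]
Optimal cycle mean attained by: cycle 2->3->4->2, total (-2) + (-4) + (-4), length 3.
Answer: λ = -10/3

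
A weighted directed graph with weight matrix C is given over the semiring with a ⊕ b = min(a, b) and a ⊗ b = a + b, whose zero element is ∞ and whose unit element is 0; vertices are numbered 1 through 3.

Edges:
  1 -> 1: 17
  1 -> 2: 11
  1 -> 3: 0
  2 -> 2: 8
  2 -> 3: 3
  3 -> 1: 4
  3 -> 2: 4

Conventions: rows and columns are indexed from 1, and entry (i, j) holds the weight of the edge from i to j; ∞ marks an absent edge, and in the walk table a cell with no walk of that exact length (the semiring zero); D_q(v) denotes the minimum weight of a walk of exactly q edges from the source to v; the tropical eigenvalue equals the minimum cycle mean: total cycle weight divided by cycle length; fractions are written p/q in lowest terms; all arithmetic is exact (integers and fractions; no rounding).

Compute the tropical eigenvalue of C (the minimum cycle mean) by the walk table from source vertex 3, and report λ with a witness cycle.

q=0: [∞, ∞, 0]
q=1: [4, 4, ∞]
q=2: [21, 12, 4]
q=3: [8, 8, 15]
Optimal cycle mean attained by: cycle 1->3->1, total 0 + 4, length 2.
Answer: λ = 2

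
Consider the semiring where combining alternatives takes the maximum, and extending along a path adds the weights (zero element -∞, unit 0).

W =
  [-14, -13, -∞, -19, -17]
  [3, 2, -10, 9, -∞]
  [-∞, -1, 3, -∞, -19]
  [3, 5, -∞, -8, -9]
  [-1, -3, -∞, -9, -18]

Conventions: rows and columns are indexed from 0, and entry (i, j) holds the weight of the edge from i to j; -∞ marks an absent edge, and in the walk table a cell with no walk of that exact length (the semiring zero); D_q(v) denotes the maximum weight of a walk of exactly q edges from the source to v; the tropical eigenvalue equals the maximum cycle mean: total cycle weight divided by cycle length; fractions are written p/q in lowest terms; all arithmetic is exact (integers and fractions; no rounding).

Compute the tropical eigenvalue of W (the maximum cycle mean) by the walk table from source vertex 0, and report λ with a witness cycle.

q=0: [0, -∞, -∞, -∞, -∞]
q=1: [-14, -13, -∞, -19, -17]
q=2: [-10, -11, -23, -4, -28]
q=3: [-1, 1, -20, -2, -13]
q=4: [4, 3, -9, 10, -11]
q=5: [13, 15, -6, 12, 1]
Optimal cycle mean attained by: cycle 1->3->1, total 9 + 5, length 2.
Answer: λ = 7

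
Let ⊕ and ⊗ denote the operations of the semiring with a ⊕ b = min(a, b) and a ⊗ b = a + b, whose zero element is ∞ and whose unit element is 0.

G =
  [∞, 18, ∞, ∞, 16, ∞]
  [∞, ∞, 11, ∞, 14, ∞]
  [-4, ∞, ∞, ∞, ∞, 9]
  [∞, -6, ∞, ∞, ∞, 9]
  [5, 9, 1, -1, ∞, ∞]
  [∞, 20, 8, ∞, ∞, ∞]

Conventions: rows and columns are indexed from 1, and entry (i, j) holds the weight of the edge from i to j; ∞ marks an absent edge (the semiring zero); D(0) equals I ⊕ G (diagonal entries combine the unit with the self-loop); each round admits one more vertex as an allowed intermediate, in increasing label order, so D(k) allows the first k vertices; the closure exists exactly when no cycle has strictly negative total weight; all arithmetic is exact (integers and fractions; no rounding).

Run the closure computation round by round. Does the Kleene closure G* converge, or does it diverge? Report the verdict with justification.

D(0):
  [0, 18, ∞, ∞, 16, ∞]
  [∞, 0, 11, ∞, 14, ∞]
  [-4, ∞, 0, ∞, ∞, 9]
  [∞, -6, ∞, 0, ∞, 9]
  [5, 9, 1, -1, 0, ∞]
  [∞, 20, 8, ∞, ∞, 0]
D(1):
  [0, 18, ∞, ∞, 16, ∞]
  [∞, 0, 11, ∞, 14, ∞]
  [-4, 14, 0, ∞, 12, 9]
  [∞, -6, ∞, 0, ∞, 9]
  [5, 9, 1, -1, 0, ∞]
  [∞, 20, 8, ∞, ∞, 0]
D(2):
  [0, 18, 29, ∞, 16, ∞]
  [∞, 0, 11, ∞, 14, ∞]
  [-4, 14, 0, ∞, 12, 9]
  [∞, -6, 5, 0, 8, 9]
  [5, 9, 1, -1, 0, ∞]
  [∞, 20, 8, ∞, 34, 0]
D(3):
  [0, 18, 29, ∞, 16, 38]
  [7, 0, 11, ∞, 14, 20]
  [-4, 14, 0, ∞, 12, 9]
  [1, -6, 5, 0, 8, 9]
  [-3, 9, 1, -1, 0, 10]
  [4, 20, 8, ∞, 20, 0]
D(4):
  [0, 18, 29, ∞, 16, 38]
  [7, 0, 11, ∞, 14, 20]
  [-4, 14, 0, ∞, 12, 9]
  [1, -6, 5, 0, 8, 9]
  [-3, -7, 1, -1, 0, 8]
  [4, 20, 8, ∞, 20, 0]
D(5):
  [0, 9, 17, 15, 16, 24]
  [7, 0, 11, 13, 14, 20]
  [-4, 5, 0, 11, 12, 9]
  [1, -6, 5, 0, 8, 9]
  [-3, -7, 1, -1, 0, 8]
  [4, 13, 8, 19, 20, 0]
D(6):
  [0, 9, 17, 15, 16, 24]
  [7, 0, 11, 13, 14, 20]
  [-4, 5, 0, 11, 12, 9]
  [1, -6, 5, 0, 8, 9]
  [-3, -7, 1, -1, 0, 8]
  [4, 13, 8, 19, 20, 0]
Key observation: every diagonal entry stays at the unit through all rounds, so no improving cycle exists.
Answer: CONVERGES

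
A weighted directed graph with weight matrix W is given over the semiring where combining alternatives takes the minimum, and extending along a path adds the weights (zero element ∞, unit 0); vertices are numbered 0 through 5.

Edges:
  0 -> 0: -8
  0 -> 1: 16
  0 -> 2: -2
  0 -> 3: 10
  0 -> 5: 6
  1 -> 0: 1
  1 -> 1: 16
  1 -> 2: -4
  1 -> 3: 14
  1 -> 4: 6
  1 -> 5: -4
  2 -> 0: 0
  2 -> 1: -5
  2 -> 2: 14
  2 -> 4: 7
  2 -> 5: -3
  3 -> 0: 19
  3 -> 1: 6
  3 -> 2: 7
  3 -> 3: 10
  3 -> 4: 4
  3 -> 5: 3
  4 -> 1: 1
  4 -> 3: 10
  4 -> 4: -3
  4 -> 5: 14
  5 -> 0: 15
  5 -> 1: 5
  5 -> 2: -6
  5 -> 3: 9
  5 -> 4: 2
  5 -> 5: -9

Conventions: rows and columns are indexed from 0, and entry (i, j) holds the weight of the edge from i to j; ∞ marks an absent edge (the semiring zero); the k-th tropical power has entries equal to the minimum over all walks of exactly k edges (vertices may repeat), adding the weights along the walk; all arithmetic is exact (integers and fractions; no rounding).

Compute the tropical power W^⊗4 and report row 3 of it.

W^⊗2:
  [-16, -7, -10, 2, 5, -5]
  [-7, -9, -10, 5, -2, -13]
  [-8, 2, -9, 6, -1, -12]
  [7, 2, -3, 12, 1, -6]
  [2, -2, -3, 7, -6, -3]
  [-6, -11, -15, 0, -7, -18]
W^⊗3:
  [-24, -15, -18, -6, -3, -14]
  [-15, -15, -19, -4, -11, -22]
  [-16, -14, -18, -3, -10, -21]
  [-3, -8, -12, 3, -4, -15]
  [-6, -8, -9, 4, -9, -12]
  [-15, -20, -24, -9, -16, -27]
W^⊗4:
  [-32, -23, -26, -14, -12, -23]
  [-23, -24, -28, -13, -20, -31]
  [-24, -23, -27, -12, -19, -30]
  [-12, -17, -21, -6, -13, -24]
  [-14, -14, -18, -3, -12, -21]
  [-24, -29, -33, -18, -25, -36]
Answer: row 3 of W^⊗4 = [-12, -17, -21, -6, -13, -24]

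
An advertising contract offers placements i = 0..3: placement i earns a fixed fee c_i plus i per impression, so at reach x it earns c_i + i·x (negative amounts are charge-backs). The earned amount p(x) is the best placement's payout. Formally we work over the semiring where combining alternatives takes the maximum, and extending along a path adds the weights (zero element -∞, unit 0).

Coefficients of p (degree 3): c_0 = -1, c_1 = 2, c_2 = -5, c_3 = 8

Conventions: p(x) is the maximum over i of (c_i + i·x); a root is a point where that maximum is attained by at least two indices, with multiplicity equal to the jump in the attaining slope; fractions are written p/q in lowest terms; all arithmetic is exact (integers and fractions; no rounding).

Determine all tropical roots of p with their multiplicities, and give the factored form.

hull edge (i=0, c=-1) to (i=3, c=8): slope 3, span 3
Factored form: p(x) = 8 ⊗ (x ⊕ (-3)) ⊗ (x ⊕ (-3)) ⊗ (x ⊕ (-3))
Answer: roots = -3 (mult 3)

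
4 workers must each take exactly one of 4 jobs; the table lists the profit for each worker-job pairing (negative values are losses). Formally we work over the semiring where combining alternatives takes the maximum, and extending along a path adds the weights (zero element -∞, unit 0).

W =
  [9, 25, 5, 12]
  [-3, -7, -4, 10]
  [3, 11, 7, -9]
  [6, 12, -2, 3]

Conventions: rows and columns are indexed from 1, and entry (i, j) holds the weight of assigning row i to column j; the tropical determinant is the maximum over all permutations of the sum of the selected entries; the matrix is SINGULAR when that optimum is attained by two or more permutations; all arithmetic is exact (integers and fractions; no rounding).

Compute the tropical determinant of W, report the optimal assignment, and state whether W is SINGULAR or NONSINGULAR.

σ = (1, 2, 3, 4): 9 + (-7) + 7 + 3 = 12
σ = (1, 2, 4, 3): 9 + (-7) + (-9) + (-2) = -9
σ = (1, 3, 2, 4): 9 + (-4) + 11 + 3 = 19
σ = (1, 3, 4, 2): 9 + (-4) + (-9) + 12 = 8
σ = (1, 4, 2, 3): 9 + 10 + 11 + (-2) = 28
σ = (1, 4, 3, 2): 9 + 10 + 7 + 12 = 38
σ = (2, 1, 3, 4): 25 + (-3) + 7 + 3 = 32
σ = (2, 1, 4, 3): 25 + (-3) + (-9) + (-2) = 11
σ = (2, 3, 1, 4): 25 + (-4) + 3 + 3 = 27
σ = (2, 3, 4, 1): 25 + (-4) + (-9) + 6 = 18
σ = (2, 4, 1, 3): 25 + 10 + 3 + (-2) = 36
σ = (2, 4, 3, 1): 25 + 10 + 7 + 6 = 48
σ = (3, 1, 2, 4): 5 + (-3) + 11 + 3 = 16
σ = (3, 1, 4, 2): 5 + (-3) + (-9) + 12 = 5
σ = (3, 2, 1, 4): 5 + (-7) + 3 + 3 = 4
σ = (3, 2, 4, 1): 5 + (-7) + (-9) + 6 = -5
σ = (3, 4, 1, 2): 5 + 10 + 3 + 12 = 30
σ = (3, 4, 2, 1): 5 + 10 + 11 + 6 = 32
σ = (4, 1, 2, 3): 12 + (-3) + 11 + (-2) = 18
σ = (4, 1, 3, 2): 12 + (-3) + 7 + 12 = 28
σ = (4, 2, 1, 3): 12 + (-7) + 3 + (-2) = 6
σ = (4, 2, 3, 1): 12 + (-7) + 7 + 6 = 18
σ = (4, 3, 1, 2): 12 + (-4) + 3 + 12 = 23
σ = (4, 3, 2, 1): 12 + (-4) + 11 + 6 = 25
Optimal value attained by: σ = (2, 4, 3, 1).
Answer: det⊕(W) = 48; verdict: NONSINGULAR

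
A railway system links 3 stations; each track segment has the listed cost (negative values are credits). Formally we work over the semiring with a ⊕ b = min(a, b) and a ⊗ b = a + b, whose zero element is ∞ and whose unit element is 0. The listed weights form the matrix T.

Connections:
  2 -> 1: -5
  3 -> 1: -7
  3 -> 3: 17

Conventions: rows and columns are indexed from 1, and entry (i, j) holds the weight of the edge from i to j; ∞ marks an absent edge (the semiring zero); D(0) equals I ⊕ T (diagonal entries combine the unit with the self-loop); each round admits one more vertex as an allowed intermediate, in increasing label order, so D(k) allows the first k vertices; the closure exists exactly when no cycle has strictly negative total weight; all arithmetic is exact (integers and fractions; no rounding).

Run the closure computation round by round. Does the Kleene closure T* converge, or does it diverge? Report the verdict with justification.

D(0):
  [0, ∞, ∞]
  [-5, 0, ∞]
  [-7, ∞, 0]
D(1):
  [0, ∞, ∞]
  [-5, 0, ∞]
  [-7, ∞, 0]
D(2):
  [0, ∞, ∞]
  [-5, 0, ∞]
  [-7, ∞, 0]
D(3):
  [0, ∞, ∞]
  [-5, 0, ∞]
  [-7, ∞, 0]
Key observation: every diagonal entry stays at the unit through all rounds, so no improving cycle exists.
Answer: CONVERGES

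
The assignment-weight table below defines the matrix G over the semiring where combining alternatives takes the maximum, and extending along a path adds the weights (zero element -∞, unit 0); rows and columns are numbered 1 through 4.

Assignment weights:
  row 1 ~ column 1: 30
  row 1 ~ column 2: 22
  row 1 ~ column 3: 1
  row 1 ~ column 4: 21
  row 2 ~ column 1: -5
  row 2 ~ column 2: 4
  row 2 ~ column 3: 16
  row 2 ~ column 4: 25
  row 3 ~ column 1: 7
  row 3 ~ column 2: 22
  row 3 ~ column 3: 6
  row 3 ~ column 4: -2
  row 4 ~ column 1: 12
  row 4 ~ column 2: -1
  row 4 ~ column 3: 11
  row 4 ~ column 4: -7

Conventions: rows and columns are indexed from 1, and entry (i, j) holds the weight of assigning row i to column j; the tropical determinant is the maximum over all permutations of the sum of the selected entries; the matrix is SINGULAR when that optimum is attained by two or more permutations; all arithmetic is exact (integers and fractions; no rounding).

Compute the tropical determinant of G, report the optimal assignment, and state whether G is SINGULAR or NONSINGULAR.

σ = (1, 2, 3, 4): 30 + 4 + 6 + (-7) = 33
σ = (1, 2, 4, 3): 30 + 4 + (-2) + 11 = 43
σ = (1, 3, 2, 4): 30 + 16 + 22 + (-7) = 61
σ = (1, 3, 4, 2): 30 + 16 + (-2) + (-1) = 43
σ = (1, 4, 2, 3): 30 + 25 + 22 + 11 = 88
σ = (1, 4, 3, 2): 30 + 25 + 6 + (-1) = 60
σ = (2, 1, 3, 4): 22 + (-5) + 6 + (-7) = 16
σ = (2, 1, 4, 3): 22 + (-5) + (-2) + 11 = 26
σ = (2, 3, 1, 4): 22 + 16 + 7 + (-7) = 38
σ = (2, 3, 4, 1): 22 + 16 + (-2) + 12 = 48
σ = (2, 4, 1, 3): 22 + 25 + 7 + 11 = 65
σ = (2, 4, 3, 1): 22 + 25 + 6 + 12 = 65
σ = (3, 1, 2, 4): 1 + (-5) + 22 + (-7) = 11
σ = (3, 1, 4, 2): 1 + (-5) + (-2) + (-1) = -7
σ = (3, 2, 1, 4): 1 + 4 + 7 + (-7) = 5
σ = (3, 2, 4, 1): 1 + 4 + (-2) + 12 = 15
σ = (3, 4, 1, 2): 1 + 25 + 7 + (-1) = 32
σ = (3, 4, 2, 1): 1 + 25 + 22 + 12 = 60
σ = (4, 1, 2, 3): 21 + (-5) + 22 + 11 = 49
σ = (4, 1, 3, 2): 21 + (-5) + 6 + (-1) = 21
σ = (4, 2, 1, 3): 21 + 4 + 7 + 11 = 43
σ = (4, 2, 3, 1): 21 + 4 + 6 + 12 = 43
σ = (4, 3, 1, 2): 21 + 16 + 7 + (-1) = 43
σ = (4, 3, 2, 1): 21 + 16 + 22 + 12 = 71
Optimal value attained by: σ = (1, 4, 2, 3).
Answer: det⊕(G) = 88; verdict: NONSINGULAR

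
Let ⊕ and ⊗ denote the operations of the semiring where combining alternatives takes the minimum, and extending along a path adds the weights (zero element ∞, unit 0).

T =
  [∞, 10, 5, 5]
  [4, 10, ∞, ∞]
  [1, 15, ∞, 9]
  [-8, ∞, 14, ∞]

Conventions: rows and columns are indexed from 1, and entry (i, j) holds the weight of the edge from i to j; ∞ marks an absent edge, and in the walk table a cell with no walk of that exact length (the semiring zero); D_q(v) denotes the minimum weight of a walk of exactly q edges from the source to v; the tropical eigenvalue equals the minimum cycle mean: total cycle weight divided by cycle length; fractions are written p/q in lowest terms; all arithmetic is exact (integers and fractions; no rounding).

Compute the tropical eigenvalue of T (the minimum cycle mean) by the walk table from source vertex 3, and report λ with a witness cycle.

q=0: [∞, ∞, 0, ∞]
q=1: [1, 15, ∞, 9]
q=2: [1, 11, 6, 6]
q=3: [-2, 11, 6, 6]
q=4: [-2, 8, 3, 3]
Optimal cycle mean attained by: cycle 1->4->1, total 5 + (-8), length 2.
Answer: λ = -3/2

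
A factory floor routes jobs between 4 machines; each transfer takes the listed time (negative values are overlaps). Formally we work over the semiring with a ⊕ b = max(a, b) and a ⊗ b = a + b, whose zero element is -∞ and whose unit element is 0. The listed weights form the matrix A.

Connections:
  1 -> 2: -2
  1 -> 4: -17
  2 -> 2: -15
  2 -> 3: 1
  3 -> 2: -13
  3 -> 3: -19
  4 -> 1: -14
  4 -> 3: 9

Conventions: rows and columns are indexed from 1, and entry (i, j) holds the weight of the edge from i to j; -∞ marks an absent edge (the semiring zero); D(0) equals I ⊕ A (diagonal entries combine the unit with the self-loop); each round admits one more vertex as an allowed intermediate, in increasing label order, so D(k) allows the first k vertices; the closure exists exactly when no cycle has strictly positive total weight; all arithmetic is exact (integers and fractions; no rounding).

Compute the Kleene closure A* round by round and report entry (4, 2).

D(0):
  [0, -2, -∞, -17]
  [-∞, 0, 1, -∞]
  [-∞, -13, 0, -∞]
  [-14, -∞, 9, 0]
D(1):
  [0, -2, -∞, -17]
  [-∞, 0, 1, -∞]
  [-∞, -13, 0, -∞]
  [-14, -16, 9, 0]
D(2):
  [0, -2, -1, -17]
  [-∞, 0, 1, -∞]
  [-∞, -13, 0, -∞]
  [-14, -16, 9, 0]
D(3):
  [0, -2, -1, -17]
  [-∞, 0, 1, -∞]
  [-∞, -13, 0, -∞]
  [-14, -4, 9, 0]
D(4):
  [0, -2, -1, -17]
  [-∞, 0, 1, -∞]
  [-∞, -13, 0, -∞]
  [-14, -4, 9, 0]
Answer: A*[4][2] = -4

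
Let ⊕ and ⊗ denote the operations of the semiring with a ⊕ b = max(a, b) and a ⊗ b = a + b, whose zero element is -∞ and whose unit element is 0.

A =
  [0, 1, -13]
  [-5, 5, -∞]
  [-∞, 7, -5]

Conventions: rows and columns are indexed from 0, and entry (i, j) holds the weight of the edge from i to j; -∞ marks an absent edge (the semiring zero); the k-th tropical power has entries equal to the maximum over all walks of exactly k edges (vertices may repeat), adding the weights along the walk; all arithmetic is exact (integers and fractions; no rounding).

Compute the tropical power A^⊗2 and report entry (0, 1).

A^⊗2:
  [0, 6, -13]
  [0, 10, -18]
  [2, 12, -10]
Key observation: the optimum is the walk 0->1->1, with weight 1 + 5 = 6.
Optimal value attained by: walk 0->1->1.
Answer: (A^⊗2)[0][1] = 6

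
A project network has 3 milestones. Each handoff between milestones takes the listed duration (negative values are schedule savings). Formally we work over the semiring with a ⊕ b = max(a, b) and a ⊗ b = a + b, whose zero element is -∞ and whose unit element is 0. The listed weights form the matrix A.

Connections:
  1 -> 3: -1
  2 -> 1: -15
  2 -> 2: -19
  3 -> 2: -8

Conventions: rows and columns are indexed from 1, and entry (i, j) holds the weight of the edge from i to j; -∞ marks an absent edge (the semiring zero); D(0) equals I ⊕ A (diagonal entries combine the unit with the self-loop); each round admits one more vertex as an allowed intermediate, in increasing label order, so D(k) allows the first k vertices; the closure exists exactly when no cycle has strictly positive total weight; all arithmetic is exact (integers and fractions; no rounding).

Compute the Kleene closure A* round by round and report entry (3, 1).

D(0):
  [0, -∞, -1]
  [-15, 0, -∞]
  [-∞, -8, 0]
D(1):
  [0, -∞, -1]
  [-15, 0, -16]
  [-∞, -8, 0]
D(2):
  [0, -∞, -1]
  [-15, 0, -16]
  [-23, -8, 0]
D(3):
  [0, -9, -1]
  [-15, 0, -16]
  [-23, -8, 0]
Answer: A*[3][1] = -23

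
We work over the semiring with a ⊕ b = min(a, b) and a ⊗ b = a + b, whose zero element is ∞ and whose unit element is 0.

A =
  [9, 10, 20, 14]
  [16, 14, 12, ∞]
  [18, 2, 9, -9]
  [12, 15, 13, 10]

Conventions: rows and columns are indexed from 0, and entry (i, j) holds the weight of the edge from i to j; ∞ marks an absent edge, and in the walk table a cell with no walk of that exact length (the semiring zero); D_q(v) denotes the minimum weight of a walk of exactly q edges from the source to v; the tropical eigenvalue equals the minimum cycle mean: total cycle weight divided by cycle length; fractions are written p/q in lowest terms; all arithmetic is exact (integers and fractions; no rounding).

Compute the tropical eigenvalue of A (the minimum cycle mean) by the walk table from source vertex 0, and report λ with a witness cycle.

q=0: [0, ∞, ∞, ∞]
q=1: [9, 10, 20, 14]
q=2: [18, 19, 22, 11]
q=3: [23, 24, 24, 13]
q=4: [25, 26, 26, 15]
Optimal cycle mean attained by: cycle 2->3->2, total (-9) + 13, length 2.
Answer: λ = 2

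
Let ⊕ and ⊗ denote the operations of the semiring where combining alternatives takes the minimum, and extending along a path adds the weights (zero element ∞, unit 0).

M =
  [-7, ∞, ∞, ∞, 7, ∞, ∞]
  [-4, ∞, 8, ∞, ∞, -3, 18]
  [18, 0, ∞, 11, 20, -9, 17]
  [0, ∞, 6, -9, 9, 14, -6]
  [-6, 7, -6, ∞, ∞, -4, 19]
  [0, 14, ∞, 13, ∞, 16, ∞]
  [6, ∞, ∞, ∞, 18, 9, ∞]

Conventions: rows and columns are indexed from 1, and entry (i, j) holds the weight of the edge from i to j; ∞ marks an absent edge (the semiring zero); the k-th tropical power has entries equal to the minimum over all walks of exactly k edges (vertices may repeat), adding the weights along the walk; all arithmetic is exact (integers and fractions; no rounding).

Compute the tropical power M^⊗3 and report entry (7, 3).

M^⊗2:
  [-14, 14, 1, ∞, 0, 3, 26]
  [-11, 8, ∞, 10, 3, -1, 25]
  [-9, 5, 8, 2, 20, -3, 5]
  [-9, 6, -3, -18, 0, -3, -15]
  [-13, -6, 15, 5, 1, -15, 11]
  [-7, 30, 19, 4, 7, 11, 7]
  [-1, 23, 12, 22, 13, 14, 37]
M^⊗3:
  [-21, 1, -6, 12, -7, -8, 18]
  [-18, 10, -3, 1, -4, -1, 4]
  [-16, 8, 8, -7, -2, -1, -4]
  [-18, -3, -12, -27, -9, -12, -24]
  [-20, -1, -5, -4, -6, -9, -1]
  [-14, 14, 1, -5, 0, 3, -2]
  [-8, 12, 7, 13, 6, 3, 16]
Key observation: the optimum is the walk 7->1->5->3, with weight 6 + 7 + (-6) = 7.
Optimal value attained by: walk 7->1->5->3.
Answer: (M^⊗3)[7][3] = 7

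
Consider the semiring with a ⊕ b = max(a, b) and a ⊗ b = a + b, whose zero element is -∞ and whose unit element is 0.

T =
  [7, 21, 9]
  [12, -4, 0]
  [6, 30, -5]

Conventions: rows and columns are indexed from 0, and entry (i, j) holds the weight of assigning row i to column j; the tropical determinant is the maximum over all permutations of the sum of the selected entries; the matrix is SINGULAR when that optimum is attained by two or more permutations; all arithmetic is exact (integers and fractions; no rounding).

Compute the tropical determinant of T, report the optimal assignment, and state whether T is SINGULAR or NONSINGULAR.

σ = (0, 1, 2): 7 + (-4) + (-5) = -2
σ = (0, 2, 1): 7 + 0 + 30 = 37
σ = (1, 0, 2): 21 + 12 + (-5) = 28
σ = (1, 2, 0): 21 + 0 + 6 = 27
σ = (2, 0, 1): 9 + 12 + 30 = 51
σ = (2, 1, 0): 9 + (-4) + 6 = 11
Optimal value attained by: σ = (2, 0, 1).
Answer: det⊕(T) = 51; verdict: NONSINGULAR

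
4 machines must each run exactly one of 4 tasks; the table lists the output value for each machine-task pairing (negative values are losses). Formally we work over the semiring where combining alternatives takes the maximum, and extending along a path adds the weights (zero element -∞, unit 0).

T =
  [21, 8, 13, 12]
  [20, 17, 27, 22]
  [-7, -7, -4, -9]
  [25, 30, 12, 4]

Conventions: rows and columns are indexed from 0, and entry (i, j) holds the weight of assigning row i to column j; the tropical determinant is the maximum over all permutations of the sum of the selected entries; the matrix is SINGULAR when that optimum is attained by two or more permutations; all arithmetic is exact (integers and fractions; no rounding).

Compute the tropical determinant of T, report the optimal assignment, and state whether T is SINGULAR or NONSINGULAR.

σ = (0, 1, 2, 3): 21 + 17 + (-4) + 4 = 38
σ = (0, 1, 3, 2): 21 + 17 + (-9) + 12 = 41
σ = (0, 2, 1, 3): 21 + 27 + (-7) + 4 = 45
σ = (0, 2, 3, 1): 21 + 27 + (-9) + 30 = 69
σ = (0, 3, 1, 2): 21 + 22 + (-7) + 12 = 48
σ = (0, 3, 2, 1): 21 + 22 + (-4) + 30 = 69
σ = (1, 0, 2, 3): 8 + 20 + (-4) + 4 = 28
σ = (1, 0, 3, 2): 8 + 20 + (-9) + 12 = 31
σ = (1, 2, 0, 3): 8 + 27 + (-7) + 4 = 32
σ = (1, 2, 3, 0): 8 + 27 + (-9) + 25 = 51
σ = (1, 3, 0, 2): 8 + 22 + (-7) + 12 = 35
σ = (1, 3, 2, 0): 8 + 22 + (-4) + 25 = 51
σ = (2, 0, 1, 3): 13 + 20 + (-7) + 4 = 30
σ = (2, 0, 3, 1): 13 + 20 + (-9) + 30 = 54
σ = (2, 1, 0, 3): 13 + 17 + (-7) + 4 = 27
σ = (2, 1, 3, 0): 13 + 17 + (-9) + 25 = 46
σ = (2, 3, 0, 1): 13 + 22 + (-7) + 30 = 58
σ = (2, 3, 1, 0): 13 + 22 + (-7) + 25 = 53
σ = (3, 0, 1, 2): 12 + 20 + (-7) + 12 = 37
σ = (3, 0, 2, 1): 12 + 20 + (-4) + 30 = 58
σ = (3, 1, 0, 2): 12 + 17 + (-7) + 12 = 34
σ = (3, 1, 2, 0): 12 + 17 + (-4) + 25 = 50
σ = (3, 2, 0, 1): 12 + 27 + (-7) + 30 = 62
σ = (3, 2, 1, 0): 12 + 27 + (-7) + 25 = 57
Optimal value attained by: σ = (0, 2, 3, 1).
Answer: det⊕(T) = 69; verdict: SINGULAR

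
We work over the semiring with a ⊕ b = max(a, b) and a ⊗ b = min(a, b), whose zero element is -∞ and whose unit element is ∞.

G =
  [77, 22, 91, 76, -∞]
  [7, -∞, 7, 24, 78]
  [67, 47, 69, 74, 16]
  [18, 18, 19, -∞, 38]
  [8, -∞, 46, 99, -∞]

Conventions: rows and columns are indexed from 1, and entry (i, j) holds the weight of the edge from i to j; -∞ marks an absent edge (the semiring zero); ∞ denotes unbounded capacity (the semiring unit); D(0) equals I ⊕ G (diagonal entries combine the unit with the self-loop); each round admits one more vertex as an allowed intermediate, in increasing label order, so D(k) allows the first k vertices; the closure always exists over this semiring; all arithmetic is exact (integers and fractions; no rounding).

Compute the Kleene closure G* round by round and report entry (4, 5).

D(0):
  [∞, 22, 91, 76, -∞]
  [7, ∞, 7, 24, 78]
  [67, 47, ∞, 74, 16]
  [18, 18, 19, ∞, 38]
  [8, -∞, 46, 99, ∞]
D(1):
  [∞, 22, 91, 76, -∞]
  [7, ∞, 7, 24, 78]
  [67, 47, ∞, 74, 16]
  [18, 18, 19, ∞, 38]
  [8, 8, 46, 99, ∞]
D(2):
  [∞, 22, 91, 76, 22]
  [7, ∞, 7, 24, 78]
  [67, 47, ∞, 74, 47]
  [18, 18, 19, ∞, 38]
  [8, 8, 46, 99, ∞]
D(3):
  [∞, 47, 91, 76, 47]
  [7, ∞, 7, 24, 78]
  [67, 47, ∞, 74, 47]
  [19, 19, 19, ∞, 38]
  [46, 46, 46, 99, ∞]
D(4):
  [∞, 47, 91, 76, 47]
  [19, ∞, 19, 24, 78]
  [67, 47, ∞, 74, 47]
  [19, 19, 19, ∞, 38]
  [46, 46, 46, 99, ∞]
D(5):
  [∞, 47, 91, 76, 47]
  [46, ∞, 46, 78, 78]
  [67, 47, ∞, 74, 47]
  [38, 38, 38, ∞, 38]
  [46, 46, 46, 99, ∞]
Answer: G*[4][5] = 38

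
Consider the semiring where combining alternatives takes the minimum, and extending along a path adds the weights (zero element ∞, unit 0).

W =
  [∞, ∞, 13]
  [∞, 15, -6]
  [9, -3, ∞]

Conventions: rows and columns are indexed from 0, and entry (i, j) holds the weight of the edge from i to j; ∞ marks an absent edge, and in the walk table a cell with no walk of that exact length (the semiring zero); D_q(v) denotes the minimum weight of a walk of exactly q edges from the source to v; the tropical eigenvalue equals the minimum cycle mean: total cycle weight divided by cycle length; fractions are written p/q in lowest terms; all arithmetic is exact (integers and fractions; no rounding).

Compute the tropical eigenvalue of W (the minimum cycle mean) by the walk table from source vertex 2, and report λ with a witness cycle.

q=0: [∞, ∞, 0]
q=1: [9, -3, ∞]
q=2: [∞, 12, -9]
q=3: [0, -12, 6]
Optimal cycle mean attained by: cycle 1->2->1, total (-6) + (-3), length 2.
Answer: λ = -9/2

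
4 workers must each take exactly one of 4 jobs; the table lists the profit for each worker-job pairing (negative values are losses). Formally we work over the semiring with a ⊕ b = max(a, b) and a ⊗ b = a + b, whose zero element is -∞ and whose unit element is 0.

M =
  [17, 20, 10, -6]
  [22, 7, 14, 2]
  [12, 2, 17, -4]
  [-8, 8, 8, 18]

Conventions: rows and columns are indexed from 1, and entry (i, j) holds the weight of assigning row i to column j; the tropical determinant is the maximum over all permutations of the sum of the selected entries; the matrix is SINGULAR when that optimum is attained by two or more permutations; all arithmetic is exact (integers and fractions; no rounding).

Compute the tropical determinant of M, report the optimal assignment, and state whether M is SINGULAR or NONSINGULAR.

σ = (1, 2, 3, 4): 17 + 7 + 17 + 18 = 59
σ = (1, 2, 4, 3): 17 + 7 + (-4) + 8 = 28
σ = (1, 3, 2, 4): 17 + 14 + 2 + 18 = 51
σ = (1, 3, 4, 2): 17 + 14 + (-4) + 8 = 35
σ = (1, 4, 2, 3): 17 + 2 + 2 + 8 = 29
σ = (1, 4, 3, 2): 17 + 2 + 17 + 8 = 44
σ = (2, 1, 3, 4): 20 + 22 + 17 + 18 = 77
σ = (2, 1, 4, 3): 20 + 22 + (-4) + 8 = 46
σ = (2, 3, 1, 4): 20 + 14 + 12 + 18 = 64
σ = (2, 3, 4, 1): 20 + 14 + (-4) + (-8) = 22
σ = (2, 4, 1, 3): 20 + 2 + 12 + 8 = 42
σ = (2, 4, 3, 1): 20 + 2 + 17 + (-8) = 31
σ = (3, 1, 2, 4): 10 + 22 + 2 + 18 = 52
σ = (3, 1, 4, 2): 10 + 22 + (-4) + 8 = 36
σ = (3, 2, 1, 4): 10 + 7 + 12 + 18 = 47
σ = (3, 2, 4, 1): 10 + 7 + (-4) + (-8) = 5
σ = (3, 4, 1, 2): 10 + 2 + 12 + 8 = 32
σ = (3, 4, 2, 1): 10 + 2 + 2 + (-8) = 6
σ = (4, 1, 2, 3): (-6) + 22 + 2 + 8 = 26
σ = (4, 1, 3, 2): (-6) + 22 + 17 + 8 = 41
σ = (4, 2, 1, 3): (-6) + 7 + 12 + 8 = 21
σ = (4, 2, 3, 1): (-6) + 7 + 17 + (-8) = 10
σ = (4, 3, 1, 2): (-6) + 14 + 12 + 8 = 28
σ = (4, 3, 2, 1): (-6) + 14 + 2 + (-8) = 2
Optimal value attained by: σ = (2, 1, 3, 4).
Answer: det⊕(M) = 77; verdict: NONSINGULAR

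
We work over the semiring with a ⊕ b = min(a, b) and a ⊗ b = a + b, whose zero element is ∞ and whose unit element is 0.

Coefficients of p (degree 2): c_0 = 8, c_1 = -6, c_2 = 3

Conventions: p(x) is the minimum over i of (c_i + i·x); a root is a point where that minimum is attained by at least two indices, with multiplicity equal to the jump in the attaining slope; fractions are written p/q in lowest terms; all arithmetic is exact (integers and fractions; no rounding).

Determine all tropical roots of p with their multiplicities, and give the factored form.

hull edge (i=0, c=8) to (i=1, c=-6): slope -14, span 1
hull edge (i=1, c=-6) to (i=2, c=3): slope 9, span 1
Factored form: p(x) = 3 ⊗ (x ⊕ (-9)) ⊗ (x ⊕ 14)
Answer: roots = -9 (mult 1), 14 (mult 1)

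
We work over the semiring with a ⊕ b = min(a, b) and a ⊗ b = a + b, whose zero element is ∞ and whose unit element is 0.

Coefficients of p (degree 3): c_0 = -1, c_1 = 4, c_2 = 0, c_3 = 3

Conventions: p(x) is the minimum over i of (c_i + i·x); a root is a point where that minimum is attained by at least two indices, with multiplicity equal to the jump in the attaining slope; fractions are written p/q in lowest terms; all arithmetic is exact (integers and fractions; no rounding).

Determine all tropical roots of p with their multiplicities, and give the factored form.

hull edge (i=0, c=-1) to (i=2, c=0): slope 1/2, span 2
hull edge (i=2, c=0) to (i=3, c=3): slope 3, span 1
Factored form: p(x) = 3 ⊗ (x ⊕ (-3)) ⊗ (x ⊕ (-1/2)) ⊗ (x ⊕ (-1/2))
Answer: roots = -3 (mult 1), -1/2 (mult 2)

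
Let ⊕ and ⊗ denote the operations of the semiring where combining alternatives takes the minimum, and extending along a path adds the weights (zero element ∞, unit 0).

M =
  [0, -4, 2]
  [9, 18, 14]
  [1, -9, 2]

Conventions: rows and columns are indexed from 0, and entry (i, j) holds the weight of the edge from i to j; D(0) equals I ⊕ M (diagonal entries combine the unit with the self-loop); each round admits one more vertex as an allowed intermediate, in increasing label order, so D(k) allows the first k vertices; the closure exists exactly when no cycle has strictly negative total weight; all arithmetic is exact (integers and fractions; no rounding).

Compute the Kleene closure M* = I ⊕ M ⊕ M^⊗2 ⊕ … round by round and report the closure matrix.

D(0):
  [0, -4, 2]
  [9, 0, 14]
  [1, -9, 0]
D(1):
  [0, -4, 2]
  [9, 0, 11]
  [1, -9, 0]
D(2):
  [0, -4, 2]
  [9, 0, 11]
  [0, -9, 0]
D(3):
  [0, -7, 2]
  [9, 0, 11]
  [0, -9, 0]
Answer: M* = [[0, -7, 2], [9, 0, 11], [0, -9, 0]]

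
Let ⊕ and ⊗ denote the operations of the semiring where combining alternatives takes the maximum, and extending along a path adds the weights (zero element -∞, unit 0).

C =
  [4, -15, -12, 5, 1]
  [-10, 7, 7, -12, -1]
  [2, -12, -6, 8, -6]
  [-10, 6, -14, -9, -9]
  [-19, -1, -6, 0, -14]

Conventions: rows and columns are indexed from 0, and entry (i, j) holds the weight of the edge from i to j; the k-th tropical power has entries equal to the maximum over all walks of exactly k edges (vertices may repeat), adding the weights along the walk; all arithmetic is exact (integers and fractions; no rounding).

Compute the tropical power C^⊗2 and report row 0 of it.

C^⊗2:
  [8, 11, -5, 9, 5]
  [9, 14, 14, 15, 6]
  [6, 14, -5, 7, 3]
  [-4, 13, 13, -5, 5]
  [-4, 6, 6, 2, -2]
Answer: row 0 of C^⊗2 = [8, 11, -5, 9, 5]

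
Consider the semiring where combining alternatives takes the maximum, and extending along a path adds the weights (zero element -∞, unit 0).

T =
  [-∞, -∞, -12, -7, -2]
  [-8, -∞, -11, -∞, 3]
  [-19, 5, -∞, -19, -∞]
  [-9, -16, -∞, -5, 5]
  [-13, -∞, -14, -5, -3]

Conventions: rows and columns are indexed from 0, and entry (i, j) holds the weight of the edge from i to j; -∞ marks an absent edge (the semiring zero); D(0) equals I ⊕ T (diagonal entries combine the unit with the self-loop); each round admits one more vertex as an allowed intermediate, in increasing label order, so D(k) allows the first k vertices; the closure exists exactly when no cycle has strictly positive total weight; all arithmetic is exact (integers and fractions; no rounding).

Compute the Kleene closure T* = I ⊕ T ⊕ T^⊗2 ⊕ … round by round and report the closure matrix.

D(0):
  [0, -∞, -12, -7, -2]
  [-8, 0, -11, -∞, 3]
  [-19, 5, 0, -19, -∞]
  [-9, -16, -∞, 0, 5]
  [-13, -∞, -14, -5, 0]
D(1):
  [0, -∞, -12, -7, -2]
  [-8, 0, -11, -15, 3]
  [-19, 5, 0, -19, -21]
  [-9, -16, -21, 0, 5]
  [-13, -∞, -14, -5, 0]
D(2):
  [0, -∞, -12, -7, -2]
  [-8, 0, -11, -15, 3]
  [-3, 5, 0, -10, 8]
  [-9, -16, -21, 0, 5]
  [-13, -∞, -14, -5, 0]
D(3):
  [0, -7, -12, -7, -2]
  [-8, 0, -11, -15, 3]
  [-3, 5, 0, -10, 8]
  [-9, -16, -21, 0, 5]
  [-13, -9, -14, -5, 0]
D(4):
  [0, -7, -12, -7, -2]
  [-8, 0, -11, -15, 3]
  [-3, 5, 0, -10, 8]
  [-9, -16, -21, 0, 5]
  [-13, -9, -14, -5, 0]
D(5):
  [0, -7, -12, -7, -2]
  [-8, 0, -11, -2, 3]
  [-3, 5, 0, 3, 8]
  [-8, -4, -9, 0, 5]
  [-13, -9, -14, -5, 0]
Answer: T* = [[0, -7, -12, -7, -2], [-8, 0, -11, -2, 3], [-3, 5, 0, 3, 8], [-8, -4, -9, 0, 5], [-13, -9, -14, -5, 0]]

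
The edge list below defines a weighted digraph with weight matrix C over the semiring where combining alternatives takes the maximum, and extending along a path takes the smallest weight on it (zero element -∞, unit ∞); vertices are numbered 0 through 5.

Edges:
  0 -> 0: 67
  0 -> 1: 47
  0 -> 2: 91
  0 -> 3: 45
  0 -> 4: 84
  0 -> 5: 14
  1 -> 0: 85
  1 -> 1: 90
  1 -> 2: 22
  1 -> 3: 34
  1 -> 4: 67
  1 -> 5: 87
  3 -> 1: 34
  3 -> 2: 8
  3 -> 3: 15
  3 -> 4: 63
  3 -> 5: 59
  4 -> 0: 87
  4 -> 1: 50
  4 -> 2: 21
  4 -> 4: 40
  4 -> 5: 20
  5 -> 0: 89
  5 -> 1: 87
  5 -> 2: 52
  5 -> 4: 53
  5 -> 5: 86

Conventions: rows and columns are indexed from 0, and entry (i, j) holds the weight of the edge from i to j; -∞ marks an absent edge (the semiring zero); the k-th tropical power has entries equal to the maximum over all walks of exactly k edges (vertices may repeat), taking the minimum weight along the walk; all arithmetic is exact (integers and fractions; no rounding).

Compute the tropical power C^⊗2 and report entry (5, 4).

C^⊗2:
  [84, 50, 67, 45, 67, 47]
  [87, 90, 85, 45, 84, 87]
  [-∞, -∞, -∞, -∞, -∞, -∞]
  [63, 59, 52, 34, 53, 59]
  [67, 50, 87, 45, 84, 50]
  [86, 87, 89, 45, 84, 87]
Key observation: the optimum is the walk 5->0->4, with weight 89 min 84 = 84.
Optimal value attained by: walk 5->0->4.
Answer: (C^⊗2)[5][4] = 84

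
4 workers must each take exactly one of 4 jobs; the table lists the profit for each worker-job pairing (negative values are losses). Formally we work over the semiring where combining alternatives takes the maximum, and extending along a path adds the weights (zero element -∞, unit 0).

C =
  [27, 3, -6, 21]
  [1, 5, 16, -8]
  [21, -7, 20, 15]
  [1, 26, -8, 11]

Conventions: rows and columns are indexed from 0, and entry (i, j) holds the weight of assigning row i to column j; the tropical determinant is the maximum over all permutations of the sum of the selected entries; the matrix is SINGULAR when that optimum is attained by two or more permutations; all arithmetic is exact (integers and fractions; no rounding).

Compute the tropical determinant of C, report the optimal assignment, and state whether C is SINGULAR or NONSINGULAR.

σ = (0, 1, 2, 3): 27 + 5 + 20 + 11 = 63
σ = (0, 1, 3, 2): 27 + 5 + 15 + (-8) = 39
σ = (0, 2, 1, 3): 27 + 16 + (-7) + 11 = 47
σ = (0, 2, 3, 1): 27 + 16 + 15 + 26 = 84
σ = (0, 3, 1, 2): 27 + (-8) + (-7) + (-8) = 4
σ = (0, 3, 2, 1): 27 + (-8) + 20 + 26 = 65
σ = (1, 0, 2, 3): 3 + 1 + 20 + 11 = 35
σ = (1, 0, 3, 2): 3 + 1 + 15 + (-8) = 11
σ = (1, 2, 0, 3): 3 + 16 + 21 + 11 = 51
σ = (1, 2, 3, 0): 3 + 16 + 15 + 1 = 35
σ = (1, 3, 0, 2): 3 + (-8) + 21 + (-8) = 8
σ = (1, 3, 2, 0): 3 + (-8) + 20 + 1 = 16
σ = (2, 0, 1, 3): (-6) + 1 + (-7) + 11 = -1
σ = (2, 0, 3, 1): (-6) + 1 + 15 + 26 = 36
σ = (2, 1, 0, 3): (-6) + 5 + 21 + 11 = 31
σ = (2, 1, 3, 0): (-6) + 5 + 15 + 1 = 15
σ = (2, 3, 0, 1): (-6) + (-8) + 21 + 26 = 33
σ = (2, 3, 1, 0): (-6) + (-8) + (-7) + 1 = -20
σ = (3, 0, 1, 2): 21 + 1 + (-7) + (-8) = 7
σ = (3, 0, 2, 1): 21 + 1 + 20 + 26 = 68
σ = (3, 1, 0, 2): 21 + 5 + 21 + (-8) = 39
σ = (3, 1, 2, 0): 21 + 5 + 20 + 1 = 47
σ = (3, 2, 0, 1): 21 + 16 + 21 + 26 = 84
σ = (3, 2, 1, 0): 21 + 16 + (-7) + 1 = 31
Optimal value attained by: σ = (0, 2, 3, 1).
Answer: det⊕(C) = 84; verdict: SINGULAR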